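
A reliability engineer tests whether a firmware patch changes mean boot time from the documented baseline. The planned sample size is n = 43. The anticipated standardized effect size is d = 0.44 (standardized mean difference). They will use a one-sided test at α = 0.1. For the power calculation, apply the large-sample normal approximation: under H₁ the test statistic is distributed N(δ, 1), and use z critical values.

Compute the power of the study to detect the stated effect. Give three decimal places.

Power ≈ 0.946

Noncentrality parameter: δ = d·√n = 0.44 × √43 = 2.8853
Critical value for a one-sided test at α = 0.1: z_α = 1.282.
Power = Φ(δ − 1.282) = Φ(1.604) = 0.9456.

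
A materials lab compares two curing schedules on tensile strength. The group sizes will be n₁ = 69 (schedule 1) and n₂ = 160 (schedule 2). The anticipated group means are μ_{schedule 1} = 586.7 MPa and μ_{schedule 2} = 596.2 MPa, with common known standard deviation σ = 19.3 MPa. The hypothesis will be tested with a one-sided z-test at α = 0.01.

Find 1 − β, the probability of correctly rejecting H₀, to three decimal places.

Standardized effect: d = |μ_{schedule 1} − μ_{schedule 2}| / σ = |586.7 − 596.2| / 19.3 = 0.4922
Noncentrality parameter: δ = d / √(1/n₁ + 1/n₂) = 0.4922 / √(1/69 + 1/160) = 3.4177
One-sided α = 0.01 → critical value z_{0.01} = 2.326.
Power = P(Z > 2.326 − δ) = Φ(1.091) = 0.8624.

Power ≈ 0.862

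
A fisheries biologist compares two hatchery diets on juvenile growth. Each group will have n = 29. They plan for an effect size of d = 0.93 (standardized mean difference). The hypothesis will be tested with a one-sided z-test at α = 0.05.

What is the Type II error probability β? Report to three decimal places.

β ≈ 0.029

Noncentrality parameter: δ = d·√(n/2) = 0.93 × √(29/2) = 3.5413
Critical value for a one-sided test at α = 0.05: z_α = 1.645.
Power = P(Z > 1.645 − δ) = Φ(1.896) = 0.9711.
Type II error: β = 1 − power = 1 − 0.9711 = 0.0289.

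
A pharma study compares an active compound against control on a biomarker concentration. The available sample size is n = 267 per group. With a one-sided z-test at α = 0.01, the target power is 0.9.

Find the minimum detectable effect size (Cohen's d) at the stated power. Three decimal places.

Need Φ(δ − 2.326) = 0.9, so δ = 2.326 + 1.282 = 3.608.
δ = d·√(n/2) ⇒ d = δ/√(n/2) = 3.608/√(267/2) = 0.3123.

d ≈ 0.312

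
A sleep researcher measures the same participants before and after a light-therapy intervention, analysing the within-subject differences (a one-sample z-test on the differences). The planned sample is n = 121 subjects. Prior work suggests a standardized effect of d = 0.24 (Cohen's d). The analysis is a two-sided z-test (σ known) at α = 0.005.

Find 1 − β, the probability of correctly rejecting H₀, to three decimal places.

Power ≈ 0.434

Noncentrality parameter: δ = d·√n = 0.24 × √121 = 2.6400
Two-sided α = 0.005 → critical value z_{0.0025} = 2.807.
Power = Φ(δ − 2.807) + Φ(−δ − 2.807) = Φ(-0.167) + Φ(-5.447) = 0.4337 + 0.0000 = 0.4337.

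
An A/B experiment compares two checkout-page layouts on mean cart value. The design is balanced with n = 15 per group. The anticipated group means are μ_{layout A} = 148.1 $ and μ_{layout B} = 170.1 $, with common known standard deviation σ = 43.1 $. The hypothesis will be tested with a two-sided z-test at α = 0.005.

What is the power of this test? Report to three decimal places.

Power ≈ 0.079

Standardized effect: d = |μ_{layout A} − μ_{layout B}| / σ = |148.1 − 170.1| / 43.1 = 0.5104
Noncentrality parameter: δ = d·√(n/2) = 0.5104 × √(15/2) = 1.3979
Two-sided α = 0.005 → critical value z_{0.0025} = 2.807.
Power = Φ(δ − 2.807) + Φ(−δ − 2.807) = Φ(-1.409) + Φ(-4.205) = 0.0794 + 0.0000 = 0.0794.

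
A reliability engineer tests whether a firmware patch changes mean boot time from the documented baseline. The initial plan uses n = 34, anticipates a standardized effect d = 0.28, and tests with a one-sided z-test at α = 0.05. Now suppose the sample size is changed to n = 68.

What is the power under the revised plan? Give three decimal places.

With n = 68: δ = d·√n = 0.28 × √68 = 2.3089. Critical value z_{0.05} = 1.645.
Revised power = Φ(δ − 1.645) = Φ(0.664) = 0.7467.

Power ≈ 0.747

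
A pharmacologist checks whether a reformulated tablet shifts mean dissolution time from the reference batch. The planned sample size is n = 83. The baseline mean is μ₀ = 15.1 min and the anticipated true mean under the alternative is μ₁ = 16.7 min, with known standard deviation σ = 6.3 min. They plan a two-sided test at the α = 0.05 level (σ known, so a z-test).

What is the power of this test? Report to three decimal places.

Power ≈ 0.638

Standardized effect: d = |μ₁ − μ₀| / σ = |16.7 − 15.1| / 6.3 = 0.2540
Noncentrality parameter: δ = d·√n = 0.2540 × √83 = 2.3138
Critical value for a two-sided test at α = 0.05: z_{α/2} = 1.960.
Power = Φ(δ − 1.960) + Φ(−δ − 1.960) = Φ(0.354) + Φ(-4.274) = 0.6383 + 0.0000 = 0.6383.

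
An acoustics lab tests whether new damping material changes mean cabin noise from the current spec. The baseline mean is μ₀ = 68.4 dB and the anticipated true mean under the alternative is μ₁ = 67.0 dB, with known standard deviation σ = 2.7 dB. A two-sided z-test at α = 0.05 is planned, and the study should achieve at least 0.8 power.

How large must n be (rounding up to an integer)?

Standardized effect: d = |μ₁ − μ₀| / σ = |67.0 − 68.4| / 2.7 = 0.5185
Set Φ(δ − 1.960) = 0.8; then δ − 1.960 = Φ⁻¹(0.8) = 0.842, giving δ = 2.802.
(The Φ(−δ − z_{α/2}) term is vanishingly small for δ > 0 and is dropped in the standard sample-size formula.)
δ = d·√n ⇒ n = (δ/d)² = (2.802 / 0.5185)² = 29.19.
Round up to the next whole unit.

n = 30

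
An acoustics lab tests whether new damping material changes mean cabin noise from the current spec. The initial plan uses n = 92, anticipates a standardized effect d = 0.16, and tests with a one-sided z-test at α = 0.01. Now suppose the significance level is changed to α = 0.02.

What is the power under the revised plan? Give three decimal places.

Power ≈ 0.302

δ = d·√n = 0.16 × √92 = 1.5347 (unchanged). New critical value: z_{0.02} = 2.054.
Revised power = Φ(δ − 2.054) = Φ(-0.519) = 0.3019.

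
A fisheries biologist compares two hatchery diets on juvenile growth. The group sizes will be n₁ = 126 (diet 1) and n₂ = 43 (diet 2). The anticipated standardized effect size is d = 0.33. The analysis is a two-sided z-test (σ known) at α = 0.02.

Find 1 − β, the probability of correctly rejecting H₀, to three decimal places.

Power ≈ 0.324

Noncentrality parameter: δ = d / √(1/n₁ + 1/n₂) = 0.33 / √(1/126 + 1/43) = 1.8685
Critical value for a two-sided test at α = 0.02: z_{α/2} = 2.326.
Power = Φ(δ − 2.326) + Φ(−δ − 2.326) = Φ(-0.458) + Φ(-4.195) = 0.3235 + 0.0000 = 0.3235.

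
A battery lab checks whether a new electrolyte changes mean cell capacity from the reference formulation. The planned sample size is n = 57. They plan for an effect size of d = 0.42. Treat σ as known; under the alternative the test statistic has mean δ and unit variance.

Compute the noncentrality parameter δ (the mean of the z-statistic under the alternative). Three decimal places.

δ = d·√n = 0.42 × √57 = 3.1709

δ ≈ 3.171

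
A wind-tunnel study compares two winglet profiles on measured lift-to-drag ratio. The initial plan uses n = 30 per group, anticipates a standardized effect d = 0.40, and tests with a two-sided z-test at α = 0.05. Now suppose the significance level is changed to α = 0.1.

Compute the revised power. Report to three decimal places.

Power ≈ 0.463

δ = d·√(n/2) = 0.40 × √(30/2) = 1.5492 (unchanged). New critical value: z_{0.05} = 1.645.
Revised power = Φ(δ − 1.645) + Φ(−δ − 1.645) = Φ(-0.096) + Φ(-3.194) = 0.4619 + 0.0007 = 0.4626.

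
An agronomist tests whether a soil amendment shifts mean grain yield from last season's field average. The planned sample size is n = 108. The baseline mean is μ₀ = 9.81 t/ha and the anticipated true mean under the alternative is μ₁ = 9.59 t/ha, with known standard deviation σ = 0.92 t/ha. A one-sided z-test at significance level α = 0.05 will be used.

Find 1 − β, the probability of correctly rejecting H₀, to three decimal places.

Standardized effect: d = |μ₁ − μ₀| / σ = |9.59 − 9.81| / 0.92 = 0.2391
Noncentrality parameter: δ = d·√n = 0.2391 × √108 = 2.4851
One-sided α = 0.05 → critical value z_{0.05} = 1.645.
Power = Φ(δ − 1.645) = Φ(0.840) = 0.7996.

Power ≈ 0.800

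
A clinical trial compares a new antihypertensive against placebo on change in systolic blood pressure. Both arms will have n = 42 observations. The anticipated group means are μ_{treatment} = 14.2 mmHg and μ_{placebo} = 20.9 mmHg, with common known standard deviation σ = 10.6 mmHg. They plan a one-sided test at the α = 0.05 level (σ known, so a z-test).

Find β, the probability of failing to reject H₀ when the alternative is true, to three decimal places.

Standardized effect: d = |μ_{treatment} − μ_{placebo}| / σ = |14.2 − 20.9| / 10.6 = 0.6321
Noncentrality parameter: δ = d·√(n/2) = 0.6321 × √(42/2) = 2.8965
Critical value for a one-sided test at α = 0.05: z_α = 1.645.
Power = Φ(δ − 1.645) = Φ(1.252) = 0.8947.
Type II error: β = 1 − power = 1 − 0.8947 = 0.1053.

β ≈ 0.105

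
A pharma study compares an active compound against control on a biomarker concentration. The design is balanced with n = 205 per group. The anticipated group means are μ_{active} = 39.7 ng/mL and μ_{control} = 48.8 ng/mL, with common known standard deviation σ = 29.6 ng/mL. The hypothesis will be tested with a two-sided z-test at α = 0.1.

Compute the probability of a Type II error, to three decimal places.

β ≈ 0.071

Standardized effect: d = |μ_{active} − μ_{control}| / σ = |39.7 − 48.8| / 29.6 = 0.3074
Noncentrality parameter: δ = d·√(n/2) = 0.3074 × √(205/2) = 3.1125
Two-sided α = 0.1 → critical value z_{0.05} = 1.645.
Power = Φ(δ − 1.645) + Φ(−δ − 1.645) = Φ(1.468) + Φ(-4.757) = 0.9289 + 0.0000 = 0.9289.
Type II error: β = 1 − power = 1 − 0.9289 = 0.0711.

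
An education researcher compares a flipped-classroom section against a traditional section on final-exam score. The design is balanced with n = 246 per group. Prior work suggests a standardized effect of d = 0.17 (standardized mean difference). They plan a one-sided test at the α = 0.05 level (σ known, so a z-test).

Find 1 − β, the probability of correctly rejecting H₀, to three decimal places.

Power ≈ 0.595

Noncentrality parameter: δ = d·√(n/2) = 0.17 × √(246/2) = 1.8854
One-sided α = 0.05 → critical value z_{0.05} = 1.645.
Power = Φ(δ − 1.645) = Φ(0.241) = 0.5950.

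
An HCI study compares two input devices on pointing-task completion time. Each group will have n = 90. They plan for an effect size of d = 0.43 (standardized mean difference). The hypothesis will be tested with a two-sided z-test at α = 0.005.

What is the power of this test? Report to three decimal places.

Noncentrality parameter: λ = d·√(n/2) = 0.43 × √(90/2) = 2.8845
Critical value for a two-sided test at α = 0.005: z_{α/2} = 2.807.
Power = Φ(λ − 2.807) + Φ(−λ − 2.807) = Φ(0.077) + Φ(-5.692) = 0.5309 + 0.0000 = 0.5309.

Power ≈ 0.531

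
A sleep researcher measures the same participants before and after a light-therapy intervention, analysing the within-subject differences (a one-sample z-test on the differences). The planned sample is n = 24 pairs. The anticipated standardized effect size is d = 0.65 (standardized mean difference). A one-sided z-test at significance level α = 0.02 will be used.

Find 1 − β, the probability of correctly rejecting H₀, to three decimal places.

Noncentrality parameter: δ = d·√n = 0.65 × √24 = 3.1843
One-sided α = 0.02 → critical value z_{0.02} = 2.054.
Power = Φ(δ − 2.054) = Φ(1.131) = 0.8709.

Power ≈ 0.871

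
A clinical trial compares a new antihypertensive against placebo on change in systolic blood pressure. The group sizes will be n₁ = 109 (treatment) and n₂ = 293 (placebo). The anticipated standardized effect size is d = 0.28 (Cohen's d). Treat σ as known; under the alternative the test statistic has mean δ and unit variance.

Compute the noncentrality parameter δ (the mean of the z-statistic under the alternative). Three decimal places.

δ = d / √(1/n₁ + 1/n₂) = 0.28 / √(1/109 + 1/293) = 2.4957

δ ≈ 2.496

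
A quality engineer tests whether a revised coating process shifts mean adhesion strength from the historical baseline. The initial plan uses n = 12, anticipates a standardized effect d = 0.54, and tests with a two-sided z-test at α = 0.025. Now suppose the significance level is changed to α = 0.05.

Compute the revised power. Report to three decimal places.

Power ≈ 0.464

δ = d·√n = 0.54 × √12 = 1.8706 (unchanged). New critical value: z_{0.025} = 1.960.
Revised power = Φ(δ − 1.960) + Φ(−δ − 1.960) = Φ(-0.089) + Φ(-3.831) = 0.4644 + 0.0001 = 0.4645.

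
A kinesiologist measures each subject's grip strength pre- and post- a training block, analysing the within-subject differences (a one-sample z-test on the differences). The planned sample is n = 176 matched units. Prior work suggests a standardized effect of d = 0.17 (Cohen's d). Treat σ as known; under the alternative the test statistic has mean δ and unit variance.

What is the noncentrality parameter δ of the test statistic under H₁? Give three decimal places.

δ ≈ 2.255

The noncentrality parameter scales effect size by the design's sample-size factor: δ = d·√n = 0.17 × √176 = 2.2553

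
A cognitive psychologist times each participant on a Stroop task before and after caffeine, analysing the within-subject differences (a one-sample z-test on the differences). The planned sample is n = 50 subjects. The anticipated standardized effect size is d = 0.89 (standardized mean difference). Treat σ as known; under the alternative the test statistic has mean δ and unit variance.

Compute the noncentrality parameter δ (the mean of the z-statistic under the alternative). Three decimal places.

δ = d·√n = 0.89 × √50 = 6.2933

δ ≈ 6.293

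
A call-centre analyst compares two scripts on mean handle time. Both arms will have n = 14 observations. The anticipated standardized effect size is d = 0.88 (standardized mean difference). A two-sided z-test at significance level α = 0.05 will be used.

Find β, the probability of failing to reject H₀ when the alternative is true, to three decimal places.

β ≈ 0.356

Noncentrality parameter: δ = d·√(n/2) = 0.88 × √(14/2) = 2.3283
Critical value for a two-sided test at α = 0.05: z_{α/2} = 1.960.
Power = Φ(δ − 1.960) + Φ(−δ − 1.960) = Φ(0.368) + Φ(-4.288) = 0.6437 + 0.0000 = 0.6437.
Type II error: β = 1 − power = 1 − 0.6437 = 0.3563.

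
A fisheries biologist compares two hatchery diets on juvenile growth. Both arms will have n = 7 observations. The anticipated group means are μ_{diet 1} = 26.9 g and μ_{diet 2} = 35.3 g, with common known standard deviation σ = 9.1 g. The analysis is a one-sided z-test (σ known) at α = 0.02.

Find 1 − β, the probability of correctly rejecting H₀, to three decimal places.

Power ≈ 0.372

Standardized effect: d = |μ_{diet 1} − μ_{diet 2}| / σ = |26.9 − 35.3| / 9.1 = 0.9231
Noncentrality parameter: δ = d·√(n/2) = 0.9231 × √(7/2) = 1.7269
Critical value for a one-sided test at α = 0.02: z_α = 2.054.
Power = P(Z > 2.054 − δ) = Φ(-0.327) = 0.3719.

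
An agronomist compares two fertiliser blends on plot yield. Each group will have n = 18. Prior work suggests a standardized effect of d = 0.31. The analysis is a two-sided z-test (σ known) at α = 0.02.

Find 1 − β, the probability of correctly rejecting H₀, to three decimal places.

Noncentrality parameter: δ = d·√(n/2) = 0.31 × √(18/2) = 0.9300
Two-sided α = 0.02 → critical value z_{0.01} = 2.326.
Power = Φ(δ − 2.326) + Φ(−δ − 2.326) = Φ(-1.396) + Φ(-3.256) = 0.0813 + 0.0006 = 0.0819.

Power ≈ 0.082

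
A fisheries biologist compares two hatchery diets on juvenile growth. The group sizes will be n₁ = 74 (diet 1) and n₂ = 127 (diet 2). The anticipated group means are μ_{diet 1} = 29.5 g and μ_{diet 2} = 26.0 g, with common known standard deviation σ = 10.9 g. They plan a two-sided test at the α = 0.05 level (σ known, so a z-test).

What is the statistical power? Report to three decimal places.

Standardized effect: d = |μ_{diet 1} − μ_{diet 2}| / σ = |29.5 − 26.0| / 10.9 = 0.3211
Noncentrality parameter: δ = d / √(1/n₁ + 1/n₂) = 0.3211 / √(1/74 + 1/127) = 2.1956
Critical value for a two-sided test at α = 0.05: z_{α/2} = 1.960.
Power = Φ(δ − 1.960) + Φ(−δ − 1.960) = Φ(0.236) + Φ(-4.156) = 0.5932 + 0.0000 = 0.5932.

Power ≈ 0.593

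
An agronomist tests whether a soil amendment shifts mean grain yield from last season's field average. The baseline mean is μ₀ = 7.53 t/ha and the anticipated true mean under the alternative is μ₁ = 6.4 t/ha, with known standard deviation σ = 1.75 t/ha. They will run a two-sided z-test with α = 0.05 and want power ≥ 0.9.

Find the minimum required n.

n = 26

Standardized effect: d = |μ₁ − μ₀| / σ = |6.4 − 7.53| / 1.75 = 0.6457
For power 0.9 need Φ(δ − z_{0.025}) = 0.9, so δ = z_{0.025} + z_{0.10} = 1.960 + 1.282 = 3.242.
(For δ > 0 the lower-tail rejection region contributes negligibly to power, so the one-term inversion is standard.)
δ = d·√n ⇒ n = (δ/d)² = (3.242 / 0.6457)² = 25.20.
Round up to the next whole unit.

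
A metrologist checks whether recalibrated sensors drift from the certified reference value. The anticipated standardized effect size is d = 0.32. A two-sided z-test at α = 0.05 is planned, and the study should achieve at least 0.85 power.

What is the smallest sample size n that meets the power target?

n = 88

Set Φ(δ − 1.960) = 0.85; then δ − 1.960 = Φ⁻¹(0.85) = 1.036, giving δ = 2.996.
(Ignoring the negligible lower-tail rejection probability gives the usual closed-form inversion.)
δ = d·√n ⇒ n = (δ/d)² = (2.996 / 0.32)² = 87.68.
Rounding up, n = 88.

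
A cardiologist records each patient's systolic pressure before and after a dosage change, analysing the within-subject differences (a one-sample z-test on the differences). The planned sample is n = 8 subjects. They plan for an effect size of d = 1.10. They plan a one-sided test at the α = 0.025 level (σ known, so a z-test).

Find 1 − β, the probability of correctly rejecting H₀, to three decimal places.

Power ≈ 0.875

Noncentrality parameter: λ = d·√n = 1.10 × √8 = 3.1113
Critical value for a one-sided test at α = 0.025: z_α = 1.960.
Power = Φ(λ − 1.960) = Φ(1.151) = 0.8752.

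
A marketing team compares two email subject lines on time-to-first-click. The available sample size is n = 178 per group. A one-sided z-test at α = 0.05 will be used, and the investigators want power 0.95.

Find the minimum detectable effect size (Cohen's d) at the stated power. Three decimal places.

d ≈ 0.349

Required noncentrality: δ = z_{0.05} + z_{0.05} = 1.645 + 1.645 = 3.290.
δ = d·√(n/2) ⇒ d = δ/√(n/2) = 3.290/√(178/2) = 0.3487.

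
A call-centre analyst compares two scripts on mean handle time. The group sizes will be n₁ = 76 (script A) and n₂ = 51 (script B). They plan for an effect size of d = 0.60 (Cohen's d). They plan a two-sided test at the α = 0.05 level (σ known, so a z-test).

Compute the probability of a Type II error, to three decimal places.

β ≈ 0.088

Noncentrality parameter: δ = d / √(1/n₁ + 1/n₂) = 0.60 / √(1/76 + 1/51) = 3.3147
Critical value for a two-sided test at α = 0.05: z_{α/2} = 1.960.
Power = Φ(δ − 1.960) + Φ(−δ − 1.960) = Φ(1.355) + Φ(-5.275) = 0.9122 + 0.0000 = 0.9122.
Type II error: β = 1 − power = 1 − 0.9122 = 0.0878.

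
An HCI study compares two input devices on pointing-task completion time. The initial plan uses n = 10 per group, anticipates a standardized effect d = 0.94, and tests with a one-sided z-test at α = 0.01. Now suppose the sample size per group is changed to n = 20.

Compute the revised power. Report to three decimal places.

Power ≈ 0.741

With n = 20 per group: δ = d·√(n/2) = 0.94 × √(20/2) = 2.9725. Critical value z_{0.01} = 2.326.
Revised power = Φ(δ − 2.326) = Φ(0.646) = 0.7409.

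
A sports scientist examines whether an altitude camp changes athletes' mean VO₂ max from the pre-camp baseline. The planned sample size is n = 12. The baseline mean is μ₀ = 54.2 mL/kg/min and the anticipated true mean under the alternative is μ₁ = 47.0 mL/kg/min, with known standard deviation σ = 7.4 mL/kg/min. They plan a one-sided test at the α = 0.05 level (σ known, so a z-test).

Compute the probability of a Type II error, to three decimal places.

Standardized effect: d = |μ₁ − μ₀| / σ = |47.0 − 54.2| / 7.4 = 0.9730
Noncentrality parameter: δ = d·√n = 0.9730 × √12 = 3.3705
Critical value for a one-sided test at α = 0.05: z_α = 1.645.
Power = Φ(δ − 1.645) = Φ(1.726) = 0.9578.
Type II error: β = 1 − power = 1 − 0.9578 = 0.0422.

β ≈ 0.042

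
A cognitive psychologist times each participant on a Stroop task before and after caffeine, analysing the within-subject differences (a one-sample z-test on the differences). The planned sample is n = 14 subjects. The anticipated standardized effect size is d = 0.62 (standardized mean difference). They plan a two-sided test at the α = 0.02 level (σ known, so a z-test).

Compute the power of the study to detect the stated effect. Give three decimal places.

Power ≈ 0.497

Noncentrality parameter: δ = d·√n = 0.62 × √14 = 2.3198
Two-sided α = 0.02 → critical value z_{0.01} = 2.326.
Power = Φ(δ − 2.326) + Φ(−δ − 2.326) = Φ(-0.007) + Φ(-4.646) = 0.4974 + 0.0000 = 0.4974.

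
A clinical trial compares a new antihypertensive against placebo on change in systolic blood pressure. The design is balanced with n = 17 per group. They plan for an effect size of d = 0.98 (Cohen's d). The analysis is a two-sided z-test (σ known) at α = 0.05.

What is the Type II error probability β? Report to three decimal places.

β ≈ 0.185

Noncentrality parameter: δ = d·√(n/2) = 0.98 × √(17/2) = 2.8572
Critical value for a two-sided test at α = 0.05: z_{α/2} = 1.960.
Power = Φ(δ − 1.960) + Φ(−δ − 1.960) = Φ(0.897) + Φ(-4.817) = 0.8152 + 0.0000 = 0.8152.
Type II error: β = 1 − power = 1 − 0.8152 = 0.1848.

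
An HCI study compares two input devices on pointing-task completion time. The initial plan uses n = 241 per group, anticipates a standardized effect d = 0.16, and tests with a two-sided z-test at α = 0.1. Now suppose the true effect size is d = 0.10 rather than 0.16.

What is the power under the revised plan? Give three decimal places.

With d = 0.10: δ = d·√(n/2) = 0.10 × √(241/2) = 1.0977. Critical value z_{0.05} = 1.645.
Revised power = Φ(δ − 1.645) + Φ(−δ − 1.645) = Φ(-0.547) + Φ(-2.743) = 0.2921 + 0.0030 = 0.2952.

Power ≈ 0.295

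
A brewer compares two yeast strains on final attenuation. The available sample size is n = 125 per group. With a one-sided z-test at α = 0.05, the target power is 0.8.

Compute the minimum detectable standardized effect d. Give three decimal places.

Required noncentrality: δ = z_{0.05} + z_{0.20} = 1.645 + 0.842 = 2.486.
δ = d·√(n/2) ⇒ d = δ/√(n/2) = 2.486/√(125/2) = 0.3145.

d ≈ 0.315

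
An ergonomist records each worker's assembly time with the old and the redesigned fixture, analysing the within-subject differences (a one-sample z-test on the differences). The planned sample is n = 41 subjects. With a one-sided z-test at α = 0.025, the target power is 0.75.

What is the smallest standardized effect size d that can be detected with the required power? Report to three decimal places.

Need Φ(δ − 1.960) = 0.75, so δ = 1.960 + 0.674 = 2.634.
δ = d·√n ⇒ d = δ/√n = 2.634/√41 = 0.4114.

d ≈ 0.411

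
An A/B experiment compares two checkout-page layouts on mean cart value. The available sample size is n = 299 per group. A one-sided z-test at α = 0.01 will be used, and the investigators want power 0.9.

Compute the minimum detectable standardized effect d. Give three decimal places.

d ≈ 0.295

Need Φ(δ − 2.326) = 0.9, so δ = 2.326 + 1.282 = 3.608.
δ = d·√(n/2) ⇒ d = δ/√(n/2) = 3.608/√(299/2) = 0.2951.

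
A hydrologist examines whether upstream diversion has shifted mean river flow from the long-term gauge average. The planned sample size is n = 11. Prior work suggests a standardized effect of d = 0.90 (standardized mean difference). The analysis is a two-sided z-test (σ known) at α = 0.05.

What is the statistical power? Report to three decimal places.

Power ≈ 0.847

Noncentrality parameter: δ = d·√n = 0.90 × √11 = 2.9850
Two-sided α = 0.05 → critical value z_{0.025} = 1.960.
Power = Φ(δ − 1.960) + Φ(−δ − 1.960) = Φ(1.025) + Φ(-4.945) = 0.8473 + 0.0000 = 0.8473.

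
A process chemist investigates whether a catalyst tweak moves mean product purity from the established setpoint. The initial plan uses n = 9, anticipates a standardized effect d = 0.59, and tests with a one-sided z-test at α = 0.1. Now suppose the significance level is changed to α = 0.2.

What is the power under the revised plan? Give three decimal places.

δ = d·√n = 0.59 × √9 = 1.7700 (unchanged). New critical value: z_{0.2} = 0.842.
Revised power = P(Z > 0.842 − δ) = Φ(0.928) = 0.8234.

Power ≈ 0.823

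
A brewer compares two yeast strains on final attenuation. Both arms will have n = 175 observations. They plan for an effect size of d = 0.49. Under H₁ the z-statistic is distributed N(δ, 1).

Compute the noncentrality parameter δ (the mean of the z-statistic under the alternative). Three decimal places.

δ ≈ 4.584

δ = d·√(n/2) = 0.49 × √(175/2) = 4.5835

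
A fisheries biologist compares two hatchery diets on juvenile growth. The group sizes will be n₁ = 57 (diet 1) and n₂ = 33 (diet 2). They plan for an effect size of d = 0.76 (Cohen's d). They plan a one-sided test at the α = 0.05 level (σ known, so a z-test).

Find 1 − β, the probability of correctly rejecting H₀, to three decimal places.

Power ≈ 0.966

Noncentrality parameter: δ = d / √(1/n₁ + 1/n₂) = 0.76 / √(1/57 + 1/33) = 3.4745
One-sided α = 0.05 → critical value z_{0.05} = 1.645.
Power = Φ(δ − 1.645) = Φ(1.830) = 0.9663.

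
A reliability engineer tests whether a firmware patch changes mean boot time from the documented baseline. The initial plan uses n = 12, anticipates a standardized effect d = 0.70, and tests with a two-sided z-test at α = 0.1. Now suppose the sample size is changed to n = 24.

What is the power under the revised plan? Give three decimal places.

Power ≈ 0.963

With n = 24: δ = d·√n = 0.70 × √24 = 3.4293. Critical value z_{0.05} = 1.645.
Revised power = Φ(δ − 1.645) + Φ(−δ − 1.645) = Φ(1.784) + Φ(-5.074) = 0.9628 + 0.0000 = 0.9628.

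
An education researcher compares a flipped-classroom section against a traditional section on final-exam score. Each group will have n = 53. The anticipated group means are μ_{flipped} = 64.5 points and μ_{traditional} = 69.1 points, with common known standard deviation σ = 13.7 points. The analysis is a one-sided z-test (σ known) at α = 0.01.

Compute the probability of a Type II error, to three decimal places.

β ≈ 0.725

Standardized effect: d = |μ_{flipped} − μ_{traditional}| / σ = |64.5 − 69.1| / 13.7 = 0.3358
Noncentrality parameter: λ = d·√(n/2) = 0.3358 × √(53/2) = 1.7285
Critical value for a one-sided test at α = 0.01: z_α = 2.326.
Power = P(Z > 2.326 − λ) = Φ(-0.598) = 0.2750.
Type II error: β = 1 − power = 1 − 0.2750 = 0.7250.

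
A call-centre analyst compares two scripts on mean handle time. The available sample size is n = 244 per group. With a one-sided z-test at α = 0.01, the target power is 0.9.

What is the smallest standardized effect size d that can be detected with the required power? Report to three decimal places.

d ≈ 0.327

Required noncentrality: δ = z_{0.01} + z_{0.10} = 2.326 + 1.282 = 3.608.
δ = d·√(n/2) ⇒ d = δ/√(n/2) = 3.608/√(244/2) = 0.3266.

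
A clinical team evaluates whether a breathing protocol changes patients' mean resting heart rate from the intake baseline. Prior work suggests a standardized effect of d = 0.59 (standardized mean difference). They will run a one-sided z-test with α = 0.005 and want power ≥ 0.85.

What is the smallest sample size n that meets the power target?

Set Φ(δ − 2.576) = 0.85; then δ − 2.576 = Φ⁻¹(0.85) = 1.036, giving δ = 3.612.
δ = d·√n ⇒ n = (δ/d)² = (3.612 / 0.59)² = 37.48.
Rounding up, n = 38.

n = 38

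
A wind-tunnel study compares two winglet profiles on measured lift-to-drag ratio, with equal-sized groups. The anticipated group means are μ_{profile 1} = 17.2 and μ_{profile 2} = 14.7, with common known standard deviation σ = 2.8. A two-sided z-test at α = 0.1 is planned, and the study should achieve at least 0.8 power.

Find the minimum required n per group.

n = 16 per group

Standardized effect: d = |μ_{profile 1} − μ_{profile 2}| / σ = |17.2 − 14.7| / 2.8 = 0.8929
Set Φ(δ − 1.645) = 0.8; then δ − 1.645 = Φ⁻¹(0.8) = 0.842, giving δ = 2.486.
(The Φ(−δ − z_{α/2}) term is vanishingly small for δ > 0 and is dropped in the standard sample-size formula.)
δ = d·√(n/2) ⇒ n = 2(δ/d)² = 2 × (2.486 / 0.8929)² = 15.51.
Round up to the next whole unit.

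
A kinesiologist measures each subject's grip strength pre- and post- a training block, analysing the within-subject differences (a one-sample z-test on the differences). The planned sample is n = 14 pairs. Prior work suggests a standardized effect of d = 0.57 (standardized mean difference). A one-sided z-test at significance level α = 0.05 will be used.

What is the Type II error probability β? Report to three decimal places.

Noncentrality parameter: λ = d·√n = 0.57 × √14 = 2.1327
One-sided α = 0.05 → critical value z_{0.05} = 1.645.
Power = P(Z > 1.645 − λ) = Φ(0.488) = 0.6872.
Type II error: β = 1 − power = 1 − 0.6872 = 0.3128.

β ≈ 0.313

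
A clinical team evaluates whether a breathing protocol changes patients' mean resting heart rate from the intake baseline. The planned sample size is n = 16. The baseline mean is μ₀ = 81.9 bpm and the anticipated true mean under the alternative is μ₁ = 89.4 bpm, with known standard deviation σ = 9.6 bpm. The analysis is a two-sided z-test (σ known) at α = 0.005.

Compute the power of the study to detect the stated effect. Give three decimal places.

Power ≈ 0.625

Standardized effect: d = |μ₁ − μ₀| / σ = |89.4 − 81.9| / 9.6 = 0.7812
Noncentrality parameter: δ = d·√n = 0.7812 × √16 = 3.1250
Two-sided α = 0.005 → critical value z_{0.0025} = 2.807.
Power = Φ(δ − 2.807) + Φ(−δ − 2.807) = Φ(0.318) + Φ(-5.932) = 0.6247 + 0.0000 = 0.6247.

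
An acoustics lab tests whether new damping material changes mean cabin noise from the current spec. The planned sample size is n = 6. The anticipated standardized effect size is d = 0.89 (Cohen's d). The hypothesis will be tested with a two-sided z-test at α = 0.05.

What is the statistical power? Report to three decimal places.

Noncentrality parameter: δ = d·√n = 0.89 × √6 = 2.1800
Two-sided α = 0.05 → critical value z_{0.025} = 1.960.
Power = Φ(δ − 1.960) + Φ(−δ − 1.960) = Φ(0.220) + Φ(-4.140) = 0.5871 + 0.0000 = 0.5871.

Power ≈ 0.587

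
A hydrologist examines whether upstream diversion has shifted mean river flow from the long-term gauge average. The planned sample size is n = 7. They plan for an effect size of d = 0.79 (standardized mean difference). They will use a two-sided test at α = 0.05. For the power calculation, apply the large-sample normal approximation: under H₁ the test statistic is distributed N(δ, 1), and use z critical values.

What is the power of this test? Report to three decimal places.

Noncentrality parameter: δ = d·√n = 0.79 × √7 = 2.0901
Two-sided α = 0.05 → critical value z_{0.025} = 1.960.
Power = Φ(δ − 1.960) + Φ(−δ − 1.960) = Φ(0.130) + Φ(-4.050) = 0.5518 + 0.0000 = 0.5518.

Power ≈ 0.552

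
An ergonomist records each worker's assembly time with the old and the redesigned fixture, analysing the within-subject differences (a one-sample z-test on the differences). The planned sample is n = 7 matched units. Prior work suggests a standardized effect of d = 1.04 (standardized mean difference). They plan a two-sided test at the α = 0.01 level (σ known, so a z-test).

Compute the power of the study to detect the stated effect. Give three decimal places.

Noncentrality parameter: δ = d·√n = 1.04 × √7 = 2.7516
Two-sided α = 0.01 → critical value z_{0.005} = 2.576.
Power = Φ(δ − 2.576) + Φ(−δ − 2.576) = Φ(0.176) + Φ(-5.327) = 0.5698 + 0.0000 = 0.5698.

Power ≈ 0.570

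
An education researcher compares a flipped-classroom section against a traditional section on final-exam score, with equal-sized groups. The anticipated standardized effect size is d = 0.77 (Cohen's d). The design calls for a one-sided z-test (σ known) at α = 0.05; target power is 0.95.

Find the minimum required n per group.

n = 37 per group

Set Φ(δ − 1.645) = 0.95; then δ − 1.645 = Φ⁻¹(0.95) = 1.645, giving δ = 3.290.
δ = d·√(n/2) ⇒ n = 2(δ/d)² = 2 × (3.290 / 0.77)² = 36.51.
Round up to the next whole unit.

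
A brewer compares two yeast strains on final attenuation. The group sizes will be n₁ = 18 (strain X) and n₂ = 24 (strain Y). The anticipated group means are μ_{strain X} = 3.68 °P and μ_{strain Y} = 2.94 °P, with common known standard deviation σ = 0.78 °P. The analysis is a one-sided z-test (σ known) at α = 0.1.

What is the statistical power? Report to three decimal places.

Power ≈ 0.961

Standardized effect: d = |μ_{strain X} − μ_{strain Y}| / σ = |3.68 − 2.94| / 0.78 = 0.9487
Noncentrality parameter: δ = d / √(1/n₁ + 1/n₂) = 0.9487 / √(1/18 + 1/24) = 3.0427
One-sided α = 0.1 → critical value z_{0.1} = 1.282.
Power = Φ(δ − 1.282) = Φ(1.761) = 0.9609.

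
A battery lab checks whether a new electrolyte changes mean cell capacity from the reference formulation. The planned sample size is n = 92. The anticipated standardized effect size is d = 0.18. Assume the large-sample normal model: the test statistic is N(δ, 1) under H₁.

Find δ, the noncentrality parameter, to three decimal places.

The noncentrality parameter scales effect size by the design's sample-size factor: δ = d·√n = 0.18 × √92 = 1.7265

δ ≈ 1.726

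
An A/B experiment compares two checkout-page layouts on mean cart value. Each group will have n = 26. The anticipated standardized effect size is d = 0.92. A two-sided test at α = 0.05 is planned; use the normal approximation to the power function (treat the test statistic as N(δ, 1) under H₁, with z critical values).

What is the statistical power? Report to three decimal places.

Power ≈ 0.913

Noncentrality parameter: λ = d·√(n/2) = 0.92 × √(26/2) = 3.3171
Critical value for a two-sided test at α = 0.05: z_{α/2} = 1.960.
Power = Φ(λ − 1.960) + Φ(−λ − 1.960) = Φ(1.357) + Φ(-5.277) = 0.9126 + 0.0000 = 0.9126.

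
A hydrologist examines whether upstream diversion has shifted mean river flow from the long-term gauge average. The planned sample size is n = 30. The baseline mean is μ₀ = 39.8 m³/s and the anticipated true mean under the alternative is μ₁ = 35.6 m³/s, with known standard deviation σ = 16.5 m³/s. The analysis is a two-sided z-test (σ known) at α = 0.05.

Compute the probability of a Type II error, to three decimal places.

β ≈ 0.714

Standardized effect: d = |μ₁ − μ₀| / σ = |35.6 − 39.8| / 16.5 = 0.2545
Noncentrality parameter: δ = d·√n = 0.2545 × √30 = 1.3942
Critical value for a two-sided test at α = 0.05: z_{α/2} = 1.960.
Power = Φ(δ − 1.960) + Φ(−δ − 1.960) = Φ(-0.566) + Φ(-3.354) = 0.2858 + 0.0004 = 0.2862.
Type II error: β = 1 − power = 1 − 0.2862 = 0.7138.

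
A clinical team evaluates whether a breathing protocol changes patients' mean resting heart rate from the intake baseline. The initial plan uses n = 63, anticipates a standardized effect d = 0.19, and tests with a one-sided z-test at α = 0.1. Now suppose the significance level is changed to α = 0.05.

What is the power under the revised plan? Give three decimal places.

δ = d·√n = 0.19 × √63 = 1.5081 (unchanged). New critical value: z_{0.05} = 1.645.
Revised power = Φ(δ − 1.645) = Φ(-0.137) = 0.4456.

Power ≈ 0.446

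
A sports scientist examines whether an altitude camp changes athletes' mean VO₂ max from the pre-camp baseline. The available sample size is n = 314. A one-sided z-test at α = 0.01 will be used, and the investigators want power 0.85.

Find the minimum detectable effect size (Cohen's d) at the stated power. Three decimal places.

d ≈ 0.190

Need Φ(δ − 2.326) = 0.85, so δ = 2.326 + 1.036 = 3.363.
δ = d·√n ⇒ d = δ/√n = 3.363/√314 = 0.1898.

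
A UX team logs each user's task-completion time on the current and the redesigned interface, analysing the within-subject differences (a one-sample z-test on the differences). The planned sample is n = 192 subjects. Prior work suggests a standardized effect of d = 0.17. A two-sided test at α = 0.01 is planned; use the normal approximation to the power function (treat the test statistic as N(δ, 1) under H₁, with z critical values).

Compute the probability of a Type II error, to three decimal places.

Noncentrality parameter: δ = d·√n = 0.17 × √192 = 2.3556
Two-sided α = 0.01 → critical value z_{0.005} = 2.576.
Power = Φ(δ − 2.576) + Φ(−δ − 2.576) = Φ(-0.220) + Φ(-4.931) = 0.4128 + 0.0000 = 0.4128.
Type II error: β = 1 − power = 1 − 0.4128 = 0.5872.

β ≈ 0.587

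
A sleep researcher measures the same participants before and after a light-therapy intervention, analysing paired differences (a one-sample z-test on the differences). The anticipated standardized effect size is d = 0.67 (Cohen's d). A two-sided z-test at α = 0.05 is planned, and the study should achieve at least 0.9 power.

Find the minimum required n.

Set Φ(δ − 1.960) = 0.9; then δ − 1.960 = Φ⁻¹(0.9) = 1.282, giving δ = 3.242.
(The Φ(−δ − z_{α/2}) term is vanishingly small for δ > 0 and is dropped in the standard sample-size formula.)
δ = d·√n ⇒ n = (δ/d)² = (3.242 / 0.67)² = 23.41.
Round up to the next whole unit.

n = 24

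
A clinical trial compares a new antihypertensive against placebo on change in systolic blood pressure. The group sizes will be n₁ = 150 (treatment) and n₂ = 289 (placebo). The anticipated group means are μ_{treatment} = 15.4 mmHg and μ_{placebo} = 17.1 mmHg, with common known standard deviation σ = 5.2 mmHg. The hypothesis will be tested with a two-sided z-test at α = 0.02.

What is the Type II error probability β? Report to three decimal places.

Standardized effect: d = |μ_{treatment} − μ_{placebo}| / σ = |15.4 − 17.1| / 5.2 = 0.3269
Noncentrality parameter: δ = d / √(1/n₁ + 1/n₂) = 0.3269 / √(1/150 + 1/289) = 3.2487
Two-sided α = 0.02 → critical value z_{0.01} = 2.326.
Power = Φ(δ − 2.326) + Φ(−δ − 2.326) = Φ(0.922) + Φ(-5.575) = 0.8218 + 0.0000 = 0.8218.
Type II error: β = 1 − power = 1 − 0.8218 = 0.1782.

β ≈ 0.178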